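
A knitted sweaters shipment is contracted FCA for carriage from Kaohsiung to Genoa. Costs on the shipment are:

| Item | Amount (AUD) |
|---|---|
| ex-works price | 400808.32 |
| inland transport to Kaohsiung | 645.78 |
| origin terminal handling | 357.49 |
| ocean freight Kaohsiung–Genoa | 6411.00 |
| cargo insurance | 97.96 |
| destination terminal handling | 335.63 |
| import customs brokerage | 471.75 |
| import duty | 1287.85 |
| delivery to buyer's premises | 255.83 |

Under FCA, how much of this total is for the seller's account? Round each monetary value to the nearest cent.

Seller's account: AUD 401454.10

FCA: the seller delivers export-cleared goods to the carrier; the buyer bears costs from that point.
Seller's account: goods 400808.32 + inland to port 645.78 = 401454.10
Buyer's account: origin terminal 357.49 + freight 6411.00 + insurance 97.96 + destination terminal 335.63 + brokerage 471.75 + duty 1287.85 + delivery 255.83 = 9217.51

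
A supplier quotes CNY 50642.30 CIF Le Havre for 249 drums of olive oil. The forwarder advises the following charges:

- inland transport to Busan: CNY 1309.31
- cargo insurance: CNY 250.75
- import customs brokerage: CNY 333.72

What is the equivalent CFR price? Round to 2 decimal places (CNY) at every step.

CFR price: CNY 50391.55

Not relevant to the conversion: inland to port — on the seller under both CIF and CFR; already in the CIF price and stays in the CFR price. brokerage — on the buyer under both terms; not part of either seller's price.
From CIF to CFR, the seller no longer bears: insurance.
CFR price = 50642.30 − 250.75 = 50391.55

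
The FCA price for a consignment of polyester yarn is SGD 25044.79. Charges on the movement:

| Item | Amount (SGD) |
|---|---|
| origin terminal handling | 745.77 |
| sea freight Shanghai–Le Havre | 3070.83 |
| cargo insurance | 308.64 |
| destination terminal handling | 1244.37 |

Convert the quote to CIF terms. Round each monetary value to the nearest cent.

Not relevant to the conversion: destination terminal — on the buyer under both terms; not part of either seller's price.
From FCA to CIF, the seller additionally bears: origin terminal, freight, insurance.
CIF price = 25044.79 + 745.77 + 3070.83 + 308.64 = 29170.03

CIF price: SGD 29170.03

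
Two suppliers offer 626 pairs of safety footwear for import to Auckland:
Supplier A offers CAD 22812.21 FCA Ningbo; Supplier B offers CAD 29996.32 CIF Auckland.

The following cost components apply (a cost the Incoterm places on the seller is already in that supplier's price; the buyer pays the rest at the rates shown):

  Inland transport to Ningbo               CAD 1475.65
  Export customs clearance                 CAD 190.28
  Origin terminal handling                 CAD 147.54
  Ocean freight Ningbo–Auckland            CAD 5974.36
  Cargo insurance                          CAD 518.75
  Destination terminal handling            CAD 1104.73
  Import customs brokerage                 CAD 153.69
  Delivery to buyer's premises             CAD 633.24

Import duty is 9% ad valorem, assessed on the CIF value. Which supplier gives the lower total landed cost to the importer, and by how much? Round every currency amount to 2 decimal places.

Supplier A (FCA):
CIF value = FCA price + origin terminal + freight + insurance = 22812.21 + 147.54 + 5974.36 + 518.75 = 29452.86
Import duty = 29452.86 × 9% = 2650.76
Buyer bears (A): 147.54 + 5974.36 + 518.75 + 1104.73 + 153.69 + 633.24 = 8532.31
Landed cost (A) = invoice 22812.21 + 8532.31 + duty 2650.76 = 33995.28
Supplier B (CIF):
The CIF price already equals the CIF value: 29996.32
Import duty = 29996.32 × 9% = 2699.67
Buyer bears (B): 1104.73 + 153.69 + 633.24 = 1891.66
Landed cost (B) = invoice 29996.32 + 1891.66 + duty 2699.67 = 34587.65
Difference = |33995.28 − 34587.65| = 592.37

Supplier A is cheaper by CAD 592.37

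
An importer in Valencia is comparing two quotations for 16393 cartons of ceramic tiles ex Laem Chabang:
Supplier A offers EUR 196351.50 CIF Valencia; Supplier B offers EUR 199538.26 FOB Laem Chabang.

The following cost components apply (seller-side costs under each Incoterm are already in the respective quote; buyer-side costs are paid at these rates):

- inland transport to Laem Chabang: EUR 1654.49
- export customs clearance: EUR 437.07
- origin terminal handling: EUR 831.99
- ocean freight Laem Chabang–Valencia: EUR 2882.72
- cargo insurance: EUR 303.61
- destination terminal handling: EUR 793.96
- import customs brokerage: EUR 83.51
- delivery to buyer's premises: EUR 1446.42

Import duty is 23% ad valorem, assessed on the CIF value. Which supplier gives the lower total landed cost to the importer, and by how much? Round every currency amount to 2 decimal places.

Supplier A is cheaper by EUR 7838.90

Supplier A (CIF):
The CIF price already equals the CIF value: 196351.50
Import duty = 196351.50 × 23% = 45160.85
Buyer bears (A): 793.96 + 83.51 + 1446.42 = 2323.89
Landed cost (A) = invoice 196351.50 + 2323.89 + duty 45160.85 = 243836.24
Supplier B (FOB):
CIF value = FOB price + freight + insurance = 199538.26 + 2882.72 + 303.61 = 202724.59
Import duty = 202724.59 × 23% = 46626.66
Buyer bears (B): 2882.72 + 303.61 + 793.96 + 83.51 + 1446.42 = 5510.22
Landed cost (B) = invoice 199538.26 + 5510.22 + duty 46626.66 = 251675.14
Difference = |243836.24 − 251675.14| = 7838.90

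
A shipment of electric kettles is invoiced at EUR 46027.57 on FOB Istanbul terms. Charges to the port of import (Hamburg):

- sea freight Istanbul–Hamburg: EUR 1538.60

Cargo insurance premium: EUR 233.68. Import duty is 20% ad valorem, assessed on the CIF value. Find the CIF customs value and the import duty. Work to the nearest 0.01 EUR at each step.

CIF value: EUR 47799.85; import duty: EUR 9559.97

CIF = FOB price + freight + insurance
CIF = 46027.57 + 1538.60 + 233.68 = 47799.85
Import duty = 47799.85 × 20% = 9559.97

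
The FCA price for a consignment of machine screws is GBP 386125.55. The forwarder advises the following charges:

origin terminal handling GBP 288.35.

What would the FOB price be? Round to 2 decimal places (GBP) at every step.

From FCA to FOB, the seller additionally bears: origin terminal.
FOB price = 386125.55 + 288.35 = 386413.90

FOB price: GBP 386413.90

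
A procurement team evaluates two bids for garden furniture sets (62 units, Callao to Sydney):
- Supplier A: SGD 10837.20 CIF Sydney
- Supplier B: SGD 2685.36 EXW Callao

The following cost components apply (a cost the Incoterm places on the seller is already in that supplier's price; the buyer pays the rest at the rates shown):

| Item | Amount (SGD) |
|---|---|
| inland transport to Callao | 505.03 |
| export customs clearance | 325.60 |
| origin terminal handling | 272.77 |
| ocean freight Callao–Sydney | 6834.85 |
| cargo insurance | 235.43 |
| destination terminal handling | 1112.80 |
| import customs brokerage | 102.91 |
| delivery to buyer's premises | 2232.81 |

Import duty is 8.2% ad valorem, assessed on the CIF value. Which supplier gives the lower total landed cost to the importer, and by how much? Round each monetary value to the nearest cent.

Supplier A is cheaper by SGD 23.63

Supplier A (CIF):
The CIF price already equals the CIF value: 10837.20
Import duty = 10837.20 × 8.2% = 888.65
Buyer bears (A): 1112.80 + 102.91 + 2232.81 = 3448.52
Landed cost (A) = invoice 10837.20 + 3448.52 + duty 888.65 = 15174.37
Supplier B (EXW):
CIF value = EXW price + inland to port + export clearance + origin terminal + freight + insurance = 2685.36 + 505.03 + 325.60 + 272.77 + 6834.85 + 235.43 = 10859.04
Import duty = 10859.04 × 8.2% = 890.44
Buyer bears (B): 505.03 + 325.60 + 272.77 + 6834.85 + 235.43 + 1112.80 + 102.91 + 2232.81 = 11622.20
Landed cost (B) = invoice 2685.36 + 11622.20 + duty 890.44 = 15198.00
Difference = |15174.37 − 15198.00| = 23.63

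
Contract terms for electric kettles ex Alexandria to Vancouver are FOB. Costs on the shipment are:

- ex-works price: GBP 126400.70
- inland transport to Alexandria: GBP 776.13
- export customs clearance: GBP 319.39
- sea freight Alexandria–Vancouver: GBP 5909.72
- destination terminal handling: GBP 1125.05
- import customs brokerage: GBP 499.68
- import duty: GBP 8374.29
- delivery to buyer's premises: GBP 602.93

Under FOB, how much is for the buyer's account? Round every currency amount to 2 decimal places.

FOB: the seller bears costs until goods are on board at the origin port; the buyer bears freight, insurance and all costs thereafter.
Seller's account: goods 126400.70 + inland to port 776.13 + export clearance 319.39 = 127496.22
Buyer's account: freight 5909.72 + destination terminal 1125.05 + brokerage 499.68 + duty 8374.29 + delivery 602.93 = 16511.67

Buyer's account: GBP 16511.67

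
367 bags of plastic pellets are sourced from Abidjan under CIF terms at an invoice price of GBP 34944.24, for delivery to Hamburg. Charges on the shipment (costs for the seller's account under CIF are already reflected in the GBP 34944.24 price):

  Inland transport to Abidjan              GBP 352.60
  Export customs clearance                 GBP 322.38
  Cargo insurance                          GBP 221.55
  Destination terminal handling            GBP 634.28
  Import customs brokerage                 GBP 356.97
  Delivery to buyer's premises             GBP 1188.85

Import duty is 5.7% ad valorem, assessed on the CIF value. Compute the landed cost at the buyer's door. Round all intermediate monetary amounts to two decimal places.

Total landed cost: GBP 39116.16

CIF: the seller pays costs through ocean freight and marine insurance to the destination port.
Already in the invoice (seller's account under CIF): inland to port, export clearance, insurance — exclude.
The CIF price already equals the CIF value: 34944.24
Import duty = 34944.24 × 5.7% = 1991.82
Buyer bears: destination terminal 634.28 + brokerage 356.97 + delivery 1188.85 + duty 1991.82 = 4171.92
Landed cost = invoice 34944.24 + 4171.92 = 39116.16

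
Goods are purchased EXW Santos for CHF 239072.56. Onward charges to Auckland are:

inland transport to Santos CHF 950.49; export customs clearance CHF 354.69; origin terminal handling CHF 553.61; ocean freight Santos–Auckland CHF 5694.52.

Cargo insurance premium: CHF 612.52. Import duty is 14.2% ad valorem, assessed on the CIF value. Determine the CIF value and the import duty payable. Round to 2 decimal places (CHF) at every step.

CIF = EXW price + pre-shipment costs + freight + insurance
CIF = 239072.56 + 950.49 + 354.69 + 553.61 + 5694.52 + 612.52 = 247238.39
Import duty = 247238.39 × 14.2% = 35107.85

CIF value: CHF 247238.39; import duty: CHF 35107.85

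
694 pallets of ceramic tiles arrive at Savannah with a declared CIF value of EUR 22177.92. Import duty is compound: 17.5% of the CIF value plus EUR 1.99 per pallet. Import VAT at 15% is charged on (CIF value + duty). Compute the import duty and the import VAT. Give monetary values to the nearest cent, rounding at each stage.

Import duty: EUR 5262.20; import VAT: EUR 4116.02

Ad valorem component: 22177.92 × 17.5% = 3881.14
Specific component: 694 × 1.99 = 1381.06
Import duty = 3881.14 + 1381.06 = 5262.20
VAT base = CIF + duty = 22177.92 + 5262.20 = 27440.12
Import VAT = 27440.12 × 15% = 4116.02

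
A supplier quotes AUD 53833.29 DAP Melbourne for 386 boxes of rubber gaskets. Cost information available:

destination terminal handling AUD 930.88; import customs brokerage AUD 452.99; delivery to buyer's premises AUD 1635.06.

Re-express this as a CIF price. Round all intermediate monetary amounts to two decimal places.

Not relevant to the conversion: brokerage — on the buyer under both terms; not part of either seller's price.
From DAP to CIF, the seller no longer bears: destination terminal, delivery.
CIF price = 53833.29 − 930.88 − 1635.06 = 51267.35

CIF price: AUD 51267.35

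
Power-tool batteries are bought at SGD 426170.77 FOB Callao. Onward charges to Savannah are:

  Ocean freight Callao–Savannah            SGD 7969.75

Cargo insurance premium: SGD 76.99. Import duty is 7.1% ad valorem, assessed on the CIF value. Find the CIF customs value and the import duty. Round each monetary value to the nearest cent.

CIF = FOB price + freight + insurance
CIF = 426170.77 + 7969.75 + 76.99 = 434217.51
Import duty = 434217.51 × 7.1% = 30829.44

CIF value: SGD 434217.51; import duty: SGD 30829.44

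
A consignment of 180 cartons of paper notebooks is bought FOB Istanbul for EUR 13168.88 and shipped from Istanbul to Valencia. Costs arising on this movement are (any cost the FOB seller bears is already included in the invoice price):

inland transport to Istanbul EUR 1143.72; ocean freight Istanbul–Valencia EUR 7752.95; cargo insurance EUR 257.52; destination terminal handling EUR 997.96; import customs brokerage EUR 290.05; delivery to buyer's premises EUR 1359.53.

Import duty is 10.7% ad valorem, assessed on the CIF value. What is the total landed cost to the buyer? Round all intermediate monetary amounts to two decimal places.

FOB: the seller bears costs until goods are on board at the origin port; the buyer bears freight, insurance and all costs thereafter.
Already in the invoice (seller's account under FOB): inland to port — exclude.
CIF value = FOB price + freight + insurance = 13168.88 + 7752.95 + 257.52 = 21179.35
Import duty = 21179.35 × 10.7% = 2266.19
Buyer bears: freight 7752.95 + insurance 257.52 + destination terminal 997.96 + brokerage 290.05 + delivery 1359.53 + duty 2266.19 = 12924.20
Landed cost = invoice 13168.88 + 12924.20 = 26093.08

Total landed cost: EUR 26093.08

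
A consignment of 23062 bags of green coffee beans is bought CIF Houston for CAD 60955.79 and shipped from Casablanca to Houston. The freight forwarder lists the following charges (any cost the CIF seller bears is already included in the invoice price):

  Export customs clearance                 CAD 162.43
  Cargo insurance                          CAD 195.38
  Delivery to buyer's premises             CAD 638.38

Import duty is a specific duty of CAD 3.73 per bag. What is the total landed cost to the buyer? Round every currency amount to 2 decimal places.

Total landed cost: CAD 147615.43

CIF: the seller pays costs through ocean freight and marine insurance to the destination port.
Already in the invoice (seller's account under CIF): export clearance, insurance — exclude.
The CIF price already equals the CIF value: 60955.79
Import duty = 23062 × 3.73 = 86021.26
Buyer bears: delivery 638.38 + duty 86021.26 = 86659.64
Landed cost = invoice 60955.79 + 86659.64 = 147615.43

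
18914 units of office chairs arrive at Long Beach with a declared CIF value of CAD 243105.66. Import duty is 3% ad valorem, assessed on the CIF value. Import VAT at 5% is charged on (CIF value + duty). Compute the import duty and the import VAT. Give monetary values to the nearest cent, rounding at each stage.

Import duty = 243105.66 × 3% = 7293.17
VAT base = CIF + duty = 243105.66 + 7293.17 = 250398.83
Import VAT = 250398.83 × 5% = 12519.94

Import duty: CAD 7293.17; import VAT: CAD 12519.94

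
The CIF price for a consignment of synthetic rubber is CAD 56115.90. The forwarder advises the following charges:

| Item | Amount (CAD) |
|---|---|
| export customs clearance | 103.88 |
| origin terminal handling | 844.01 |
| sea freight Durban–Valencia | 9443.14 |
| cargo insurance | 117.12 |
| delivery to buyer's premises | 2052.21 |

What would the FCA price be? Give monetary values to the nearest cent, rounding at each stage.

FCA price: CAD 45711.63

Not relevant to the conversion: export clearance — on the seller under both CIF and FCA; already in the CIF price and stays in the FCA price. delivery — on the buyer under both terms; not part of either seller's price.
From CIF to FCA, the seller no longer bears: origin terminal, freight, insurance.
FCA price = 56115.90 − 844.01 − 9443.14 − 117.12 = 45711.63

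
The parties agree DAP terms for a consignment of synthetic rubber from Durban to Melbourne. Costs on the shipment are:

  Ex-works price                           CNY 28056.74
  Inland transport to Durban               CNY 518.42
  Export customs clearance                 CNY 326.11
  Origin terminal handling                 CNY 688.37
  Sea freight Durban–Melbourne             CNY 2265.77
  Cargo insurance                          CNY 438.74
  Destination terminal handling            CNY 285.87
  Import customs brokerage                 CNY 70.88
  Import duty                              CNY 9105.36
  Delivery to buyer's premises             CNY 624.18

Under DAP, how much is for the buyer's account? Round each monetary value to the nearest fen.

DAP: the seller bears all costs to the named destination except import duty and clearance.
Seller's account: goods 28056.74 + inland to port 518.42 + export clearance 326.11 + origin terminal 688.37 + freight 2265.77 + insurance 438.74 + destination terminal 285.87 + delivery 624.18 = 33204.20
Buyer's account: brokerage 70.88 + duty 9105.36 = 9176.24

Buyer's account: CNY 9176.24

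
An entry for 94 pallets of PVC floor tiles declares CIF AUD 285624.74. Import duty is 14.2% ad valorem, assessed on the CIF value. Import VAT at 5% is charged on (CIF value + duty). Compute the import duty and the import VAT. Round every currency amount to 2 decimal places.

Import duty = 285624.74 × 14.2% = 40558.71
VAT base = CIF + duty = 285624.74 + 40558.71 = 326183.45
Import VAT = 326183.45 × 5% = 16309.17

Import duty: AUD 40558.71; import VAT: AUD 16309.17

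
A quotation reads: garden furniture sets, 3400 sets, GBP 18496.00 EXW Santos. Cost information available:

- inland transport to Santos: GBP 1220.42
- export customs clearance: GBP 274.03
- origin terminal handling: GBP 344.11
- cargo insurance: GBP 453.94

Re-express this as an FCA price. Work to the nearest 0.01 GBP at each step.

Not relevant to the conversion: origin terminal, insurance — on the buyer under both terms; not part of either seller's price.
From EXW to FCA, the seller additionally bears: inland to port, export clearance.
FCA price = 18496.00 + 1220.42 + 274.03 = 19990.45

FCA price: GBP 19990.45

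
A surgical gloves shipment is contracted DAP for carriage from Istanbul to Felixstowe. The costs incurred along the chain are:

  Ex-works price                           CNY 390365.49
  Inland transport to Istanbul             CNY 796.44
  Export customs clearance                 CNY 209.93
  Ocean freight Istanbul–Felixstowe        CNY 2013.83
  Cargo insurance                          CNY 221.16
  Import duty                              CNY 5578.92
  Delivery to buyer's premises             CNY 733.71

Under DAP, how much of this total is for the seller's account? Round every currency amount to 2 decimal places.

DAP: the seller bears all costs to the named destination except import duty and clearance.
Seller's account: goods 390365.49 + inland to port 796.44 + export clearance 209.93 + freight 2013.83 + insurance 221.16 + delivery 733.71 = 394340.56
Buyer's account: duty 5578.92 = 5578.92

Seller's account: CNY 394340.56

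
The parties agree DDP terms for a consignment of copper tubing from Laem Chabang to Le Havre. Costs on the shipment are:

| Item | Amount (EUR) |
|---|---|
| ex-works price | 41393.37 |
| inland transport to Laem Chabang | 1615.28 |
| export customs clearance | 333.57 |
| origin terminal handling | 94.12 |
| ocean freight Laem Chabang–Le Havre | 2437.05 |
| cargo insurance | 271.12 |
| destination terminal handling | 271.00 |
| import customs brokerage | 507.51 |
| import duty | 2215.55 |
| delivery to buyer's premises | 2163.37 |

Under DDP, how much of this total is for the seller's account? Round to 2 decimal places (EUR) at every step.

Seller's account: EUR 51301.94

DDP: the seller bears all costs including import duty.
Seller's account: goods 41393.37 + inland to port 1615.28 + export clearance 333.57 + origin terminal 94.12 + freight 2437.05 + insurance 271.12 + destination terminal 271.00 + brokerage 507.51 + duty 2215.55 + delivery 2163.37 = 51301.94
Buyer's account: 0.00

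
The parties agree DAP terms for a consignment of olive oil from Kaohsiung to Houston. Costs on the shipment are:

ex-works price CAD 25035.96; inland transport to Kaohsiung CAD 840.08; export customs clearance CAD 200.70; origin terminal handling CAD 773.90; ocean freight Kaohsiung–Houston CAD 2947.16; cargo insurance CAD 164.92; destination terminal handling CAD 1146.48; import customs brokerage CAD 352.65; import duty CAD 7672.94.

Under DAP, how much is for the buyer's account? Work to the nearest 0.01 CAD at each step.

DAP: the seller bears all costs to the named destination except import duty and clearance.
Seller's account: goods 25035.96 + inland to port 840.08 + export clearance 200.70 + origin terminal 773.90 + freight 2947.16 + insurance 164.92 + destination terminal 1146.48 = 31109.20
Buyer's account: brokerage 352.65 + duty 7672.94 = 8025.59

Buyer's account: CAD 8025.59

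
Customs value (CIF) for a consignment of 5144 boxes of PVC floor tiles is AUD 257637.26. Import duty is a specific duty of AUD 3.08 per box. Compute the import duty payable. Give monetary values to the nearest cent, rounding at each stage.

Import duty: AUD 15843.52

Import duty = 5144 × 3.08 = 15843.52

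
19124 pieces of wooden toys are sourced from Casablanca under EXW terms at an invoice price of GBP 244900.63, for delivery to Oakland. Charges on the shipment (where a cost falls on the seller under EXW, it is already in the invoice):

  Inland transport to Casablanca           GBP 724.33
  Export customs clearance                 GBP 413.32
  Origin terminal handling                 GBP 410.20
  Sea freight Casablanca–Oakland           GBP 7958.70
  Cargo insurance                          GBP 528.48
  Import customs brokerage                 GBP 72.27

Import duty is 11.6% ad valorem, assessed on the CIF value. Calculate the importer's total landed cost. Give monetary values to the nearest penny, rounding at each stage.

Total landed cost: GBP 284580.47

EXW: the seller makes goods available at their premises; the buyer bears all onward costs.
CIF value = EXW price + inland to port + export clearance + origin terminal + freight + insurance = 244900.63 + 724.33 + 413.32 + 410.20 + 7958.70 + 528.48 = 254935.66
Import duty = 254935.66 × 11.6% = 29572.54
Buyer bears: inland to port 724.33 + export clearance 413.32 + origin terminal 410.20 + freight 7958.70 + insurance 528.48 + brokerage 72.27 + duty 29572.54 = 39679.84
Landed cost = invoice 244900.63 + 39679.84 = 284580.47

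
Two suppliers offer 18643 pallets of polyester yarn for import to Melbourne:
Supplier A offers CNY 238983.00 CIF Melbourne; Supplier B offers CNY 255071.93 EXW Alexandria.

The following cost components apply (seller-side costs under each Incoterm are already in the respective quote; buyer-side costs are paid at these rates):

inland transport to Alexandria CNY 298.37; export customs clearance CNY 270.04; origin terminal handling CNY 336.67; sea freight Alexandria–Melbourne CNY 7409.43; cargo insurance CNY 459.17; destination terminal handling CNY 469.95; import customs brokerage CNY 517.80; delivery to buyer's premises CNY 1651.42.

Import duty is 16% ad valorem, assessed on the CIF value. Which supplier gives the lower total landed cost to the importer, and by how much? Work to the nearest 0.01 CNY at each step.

Supplier A is cheaper by CNY 28840.63

Supplier A (CIF):
The CIF price already equals the CIF value: 238983.00
Import duty = 238983.00 × 16% = 38237.28
Buyer bears (A): 469.95 + 517.80 + 1651.42 = 2639.17
Landed cost (A) = invoice 238983.00 + 2639.17 + duty 38237.28 = 279859.45
Supplier B (EXW):
CIF value = EXW price + inland to port + export clearance + origin terminal + freight + insurance = 255071.93 + 298.37 + 270.04 + 336.67 + 7409.43 + 459.17 = 263845.61
Import duty = 263845.61 × 16% = 42215.30
Buyer bears (B): 298.37 + 270.04 + 336.67 + 7409.43 + 459.17 + 469.95 + 517.80 + 1651.42 = 11412.85
Landed cost (B) = invoice 255071.93 + 11412.85 + duty 42215.30 = 308700.08
Difference = |279859.45 − 308700.08| = 28840.63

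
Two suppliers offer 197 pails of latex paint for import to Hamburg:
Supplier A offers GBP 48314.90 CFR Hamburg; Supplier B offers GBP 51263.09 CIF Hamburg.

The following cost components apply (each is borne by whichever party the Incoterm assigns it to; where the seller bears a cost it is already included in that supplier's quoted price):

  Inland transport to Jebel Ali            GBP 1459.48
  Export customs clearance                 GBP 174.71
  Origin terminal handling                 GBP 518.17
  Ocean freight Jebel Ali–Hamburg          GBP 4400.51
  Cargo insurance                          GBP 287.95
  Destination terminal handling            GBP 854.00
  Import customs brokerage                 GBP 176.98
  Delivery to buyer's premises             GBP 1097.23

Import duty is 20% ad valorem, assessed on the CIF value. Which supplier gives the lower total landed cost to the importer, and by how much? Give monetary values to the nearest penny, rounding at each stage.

Supplier A is cheaper by GBP 3192.29

Supplier A (CFR):
CIF value = CFR price + insurance = 48314.90 + 287.95 = 48602.85
Import duty = 48602.85 × 20% = 9720.57
Buyer bears (A): 287.95 + 854.00 + 176.98 + 1097.23 = 2416.16
Landed cost (A) = invoice 48314.90 + 2416.16 + duty 9720.57 = 60451.63
Supplier B (CIF):
The CIF price already equals the CIF value: 51263.09
Import duty = 51263.09 × 20% = 10252.62
Buyer bears (B): 854.00 + 176.98 + 1097.23 = 2128.21
Landed cost (B) = invoice 51263.09 + 2128.21 + duty 10252.62 = 63643.92
Difference = |60451.63 − 63643.92| = 3192.29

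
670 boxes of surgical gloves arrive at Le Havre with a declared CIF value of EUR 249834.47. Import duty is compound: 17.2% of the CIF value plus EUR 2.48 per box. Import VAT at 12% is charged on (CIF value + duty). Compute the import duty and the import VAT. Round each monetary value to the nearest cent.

Import duty: EUR 44633.13; import VAT: EUR 35336.11

Ad valorem component: 249834.47 × 17.2% = 42971.53
Specific component: 670 × 2.48 = 1661.60
Import duty = 42971.53 + 1661.60 = 44633.13
VAT base = CIF + duty = 249834.47 + 44633.13 = 294467.60
Import VAT = 294467.60 × 12% = 35336.11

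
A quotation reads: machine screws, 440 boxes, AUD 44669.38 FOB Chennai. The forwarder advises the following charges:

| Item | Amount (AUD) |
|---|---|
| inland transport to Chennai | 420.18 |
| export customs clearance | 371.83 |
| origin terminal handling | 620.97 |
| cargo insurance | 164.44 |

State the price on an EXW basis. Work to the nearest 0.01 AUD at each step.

Not relevant to the conversion: insurance — on the buyer under both terms; not part of either seller's price.
From FOB to EXW, the seller no longer bears: inland to port, export clearance, origin terminal.
EXW price = 44669.38 − 420.18 − 371.83 − 620.97 = 43256.40

EXW price: AUD 43256.40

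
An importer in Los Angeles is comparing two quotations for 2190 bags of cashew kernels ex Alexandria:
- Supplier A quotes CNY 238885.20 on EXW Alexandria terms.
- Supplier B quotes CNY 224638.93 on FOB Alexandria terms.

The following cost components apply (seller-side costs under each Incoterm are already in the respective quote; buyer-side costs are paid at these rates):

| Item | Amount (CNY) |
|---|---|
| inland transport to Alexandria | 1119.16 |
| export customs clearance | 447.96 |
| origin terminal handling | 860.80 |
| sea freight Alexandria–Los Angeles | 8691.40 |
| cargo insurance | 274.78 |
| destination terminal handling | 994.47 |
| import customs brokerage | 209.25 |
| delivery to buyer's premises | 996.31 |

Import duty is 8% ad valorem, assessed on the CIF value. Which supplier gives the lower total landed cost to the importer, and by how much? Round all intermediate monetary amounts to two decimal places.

Supplier A (EXW):
CIF value = EXW price + inland to port + export clearance + origin terminal + freight + insurance = 238885.20 + 1119.16 + 447.96 + 860.80 + 8691.40 + 274.78 = 250279.30
Import duty = 250279.30 × 8% = 20022.34
Buyer bears (A): 1119.16 + 447.96 + 860.80 + 8691.40 + 274.78 + 994.47 + 209.25 + 996.31 = 13594.13
Landed cost (A) = invoice 238885.20 + 13594.13 + duty 20022.34 = 272501.67
Supplier B (FOB):
CIF value = FOB price + freight + insurance = 224638.93 + 8691.40 + 274.78 = 233605.11
Import duty = 233605.11 × 8% = 18688.41
Buyer bears (B): 8691.40 + 274.78 + 994.47 + 209.25 + 996.31 = 11166.21
Landed cost (B) = invoice 224638.93 + 11166.21 + duty 18688.41 = 254493.55
Difference = |272501.67 − 254493.55| = 18008.12

Supplier B is cheaper by CNY 18008.12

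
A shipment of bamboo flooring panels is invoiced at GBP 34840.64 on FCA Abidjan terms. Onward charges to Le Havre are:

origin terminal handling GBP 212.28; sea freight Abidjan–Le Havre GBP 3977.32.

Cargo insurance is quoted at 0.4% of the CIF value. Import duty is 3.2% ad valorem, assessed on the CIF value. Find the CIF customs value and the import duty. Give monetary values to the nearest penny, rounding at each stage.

Let C be the CIF value. C = FCA price + pre-shipment costs + freight + 0.4% × C
C − 0.4% × C = 34840.64 + 212.28 + 3977.32
0.996 × C = 39030.24
C = 39030.24 / 0.996 = 39186.99
Insurance premium = 0.4% × 39186.99 = 156.75
Import duty = 39186.99 × 3.2% = 1253.98

CIF value: GBP 39186.99; import duty: GBP 1253.98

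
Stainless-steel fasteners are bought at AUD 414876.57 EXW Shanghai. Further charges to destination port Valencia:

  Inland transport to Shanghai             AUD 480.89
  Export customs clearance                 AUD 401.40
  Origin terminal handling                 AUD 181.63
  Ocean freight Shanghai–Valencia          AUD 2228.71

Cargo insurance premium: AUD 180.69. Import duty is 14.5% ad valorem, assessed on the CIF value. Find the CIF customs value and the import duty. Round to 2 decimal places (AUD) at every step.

CIF value: AUD 418349.89; import duty: AUD 60660.73

CIF = EXW price + pre-shipment costs + freight + insurance
CIF = 414876.57 + 480.89 + 401.40 + 181.63 + 2228.71 + 180.69 = 418349.89
Import duty = 418349.89 × 14.5% = 60660.73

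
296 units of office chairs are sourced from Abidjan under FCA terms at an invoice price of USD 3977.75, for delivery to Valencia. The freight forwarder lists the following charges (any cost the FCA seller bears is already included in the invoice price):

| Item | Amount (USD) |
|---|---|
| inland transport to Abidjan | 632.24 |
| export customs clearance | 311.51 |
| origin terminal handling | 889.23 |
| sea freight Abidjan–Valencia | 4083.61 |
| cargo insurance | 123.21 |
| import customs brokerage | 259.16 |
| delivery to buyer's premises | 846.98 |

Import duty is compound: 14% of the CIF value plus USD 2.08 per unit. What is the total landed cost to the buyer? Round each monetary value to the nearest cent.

FCA: the seller delivers export-cleared goods to the carrier; the buyer bears costs from that point.
Already in the invoice (seller's account under FCA): inland to port, export clearance — exclude.
CIF value = FCA price + origin terminal + freight + insurance = 3977.75 + 889.23 + 4083.61 + 123.21 = 9073.80
Ad valorem component: 9073.80 × 14% = 1270.33
Specific component: 296 × 2.08 = 615.68
Import duty = 1270.33 + 615.68 = 1886.01
Buyer bears: origin terminal 889.23 + freight 4083.61 + insurance 123.21 + brokerage 259.16 + delivery 846.98 + duty 1886.01 = 8088.20
Landed cost = invoice 3977.75 + 8088.20 = 12065.95

Total landed cost: USD 12065.95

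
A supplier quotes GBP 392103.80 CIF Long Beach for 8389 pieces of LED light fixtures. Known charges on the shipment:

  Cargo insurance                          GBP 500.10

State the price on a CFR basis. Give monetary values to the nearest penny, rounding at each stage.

From CIF to CFR, the seller no longer bears: insurance.
CFR price = 392103.80 − 500.10 = 391603.70

CFR price: GBP 391603.70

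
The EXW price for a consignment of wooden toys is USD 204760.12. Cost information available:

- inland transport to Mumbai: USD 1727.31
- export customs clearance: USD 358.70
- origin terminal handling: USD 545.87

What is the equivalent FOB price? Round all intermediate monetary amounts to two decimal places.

FOB price: USD 207392.00

From EXW to FOB, the seller additionally bears: inland to port, export clearance, origin terminal.
FOB price = 204760.12 + 1727.31 + 358.70 + 545.87 = 207392.00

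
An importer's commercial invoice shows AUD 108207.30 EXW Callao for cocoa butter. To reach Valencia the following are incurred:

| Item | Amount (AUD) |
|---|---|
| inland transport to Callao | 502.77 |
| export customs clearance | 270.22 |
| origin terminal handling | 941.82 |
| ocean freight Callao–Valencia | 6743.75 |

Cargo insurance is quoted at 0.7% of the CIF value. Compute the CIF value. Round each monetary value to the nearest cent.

CIF value: AUD 117488.28

Let C be the CIF value. C = EXW price + pre-shipment costs + freight + 0.7% × C
C − 0.7% × C = 108207.30 + 502.77 + 270.22 + 941.82 + 6743.75
0.993 × C = 116665.86
C = 116665.86 / 0.993 = 117488.28
Insurance premium = 0.7% × 117488.28 = 822.42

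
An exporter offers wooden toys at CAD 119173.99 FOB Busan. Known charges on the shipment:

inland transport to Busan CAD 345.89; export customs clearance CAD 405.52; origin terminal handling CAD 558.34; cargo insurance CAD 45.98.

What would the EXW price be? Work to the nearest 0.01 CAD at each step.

EXW price: CAD 117864.24

Not relevant to the conversion: insurance — on the buyer under both terms; not part of either seller's price.
From FOB to EXW, the seller no longer bears: inland to port, export clearance, origin terminal.
EXW price = 119173.99 − 345.89 − 405.52 − 558.34 = 117864.24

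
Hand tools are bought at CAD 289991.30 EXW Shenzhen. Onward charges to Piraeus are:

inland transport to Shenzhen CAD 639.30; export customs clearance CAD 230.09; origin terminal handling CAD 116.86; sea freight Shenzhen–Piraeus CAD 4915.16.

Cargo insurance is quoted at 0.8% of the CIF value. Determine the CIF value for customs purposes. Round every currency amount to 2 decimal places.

CIF value: CAD 298278.94

Let C be the CIF value. C = EXW price + pre-shipment costs + freight + 0.8% × C
C − 0.8% × C = 289991.30 + 639.30 + 230.09 + 116.86 + 4915.16
0.992 × C = 295892.71
C = 295892.71 / 0.992 = 298278.94
Insurance premium = 0.8% × 298278.94 = 2386.23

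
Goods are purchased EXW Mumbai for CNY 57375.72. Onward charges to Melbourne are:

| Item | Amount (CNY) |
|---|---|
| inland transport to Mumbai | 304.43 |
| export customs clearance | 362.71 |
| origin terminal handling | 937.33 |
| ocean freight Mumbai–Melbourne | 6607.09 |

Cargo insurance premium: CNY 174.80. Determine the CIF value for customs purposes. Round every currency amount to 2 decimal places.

CIF value: CNY 65762.08

CIF = EXW price + pre-shipment costs + freight + insurance
CIF = 57375.72 + 304.43 + 362.71 + 937.33 + 6607.09 + 174.80 = 65762.08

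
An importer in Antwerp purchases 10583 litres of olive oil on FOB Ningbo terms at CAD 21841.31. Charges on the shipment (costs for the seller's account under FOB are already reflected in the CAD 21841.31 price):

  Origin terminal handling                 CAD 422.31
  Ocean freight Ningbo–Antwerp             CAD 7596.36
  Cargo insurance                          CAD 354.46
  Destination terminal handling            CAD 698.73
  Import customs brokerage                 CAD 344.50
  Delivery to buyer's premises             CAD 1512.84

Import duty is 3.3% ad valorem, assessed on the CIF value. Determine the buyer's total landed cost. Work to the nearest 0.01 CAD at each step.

Total landed cost: CAD 33331.34

FOB: the seller bears costs until goods are on board at the origin port; the buyer bears freight, insurance and all costs thereafter.
Already in the invoice (seller's account under FOB): origin terminal — exclude.
CIF value = FOB price + freight + insurance = 21841.31 + 7596.36 + 354.46 = 29792.13
Import duty = 29792.13 × 3.3% = 983.14
Buyer bears: freight 7596.36 + insurance 354.46 + destination terminal 698.73 + brokerage 344.50 + delivery 1512.84 + duty 983.14 = 11490.03
Landed cost = invoice 21841.31 + 11490.03 = 33331.34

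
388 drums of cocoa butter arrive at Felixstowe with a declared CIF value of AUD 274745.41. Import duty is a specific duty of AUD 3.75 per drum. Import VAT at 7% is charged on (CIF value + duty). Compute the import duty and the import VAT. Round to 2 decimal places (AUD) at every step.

Import duty = 388 × 3.75 = 1455.00
VAT base = CIF + duty = 274745.41 + 1455.00 = 276200.41
Import VAT = 276200.41 × 7% = 19334.03

Import duty: AUD 1455.00; import VAT: AUD 19334.03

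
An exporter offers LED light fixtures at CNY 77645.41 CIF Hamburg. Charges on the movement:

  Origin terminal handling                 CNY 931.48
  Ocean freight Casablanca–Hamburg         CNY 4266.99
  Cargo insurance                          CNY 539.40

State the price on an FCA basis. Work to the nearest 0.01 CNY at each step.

From CIF to FCA, the seller no longer bears: origin terminal, freight, insurance.
FCA price = 77645.41 − 931.48 − 4266.99 − 539.40 = 71907.54

FCA price: CNY 71907.54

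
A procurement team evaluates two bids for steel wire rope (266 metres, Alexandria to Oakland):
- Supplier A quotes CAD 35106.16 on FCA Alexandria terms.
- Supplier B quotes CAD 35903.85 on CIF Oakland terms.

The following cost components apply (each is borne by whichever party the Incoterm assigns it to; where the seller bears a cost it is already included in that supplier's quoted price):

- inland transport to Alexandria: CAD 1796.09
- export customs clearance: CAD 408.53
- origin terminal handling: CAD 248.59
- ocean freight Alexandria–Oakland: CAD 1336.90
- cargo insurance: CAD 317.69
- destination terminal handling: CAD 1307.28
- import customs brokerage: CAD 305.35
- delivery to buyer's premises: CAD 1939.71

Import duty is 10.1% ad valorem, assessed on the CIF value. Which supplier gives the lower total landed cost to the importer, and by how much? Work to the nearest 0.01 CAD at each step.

Supplier A (FCA):
CIF value = FCA price + origin terminal + freight + insurance = 35106.16 + 248.59 + 1336.90 + 317.69 = 37009.34
Import duty = 37009.34 × 10.1% = 3737.94
Buyer bears (A): 248.59 + 1336.90 + 317.69 + 1307.28 + 305.35 + 1939.71 = 5455.52
Landed cost (A) = invoice 35106.16 + 5455.52 + duty 3737.94 = 44299.62
Supplier B (CIF):
The CIF price already equals the CIF value: 35903.85
Import duty = 35903.85 × 10.1% = 3626.29
Buyer bears (B): 1307.28 + 305.35 + 1939.71 = 3552.34
Landed cost (B) = invoice 35903.85 + 3552.34 + duty 3626.29 = 43082.48
Difference = |44299.62 − 43082.48| = 1217.14

Supplier B is cheaper by CAD 1217.14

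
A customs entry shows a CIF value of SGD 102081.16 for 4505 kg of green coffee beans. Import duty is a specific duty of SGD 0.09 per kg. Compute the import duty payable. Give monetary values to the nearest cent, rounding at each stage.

Import duty = 4505 × 0.09 = 405.45

Import duty: SGD 405.45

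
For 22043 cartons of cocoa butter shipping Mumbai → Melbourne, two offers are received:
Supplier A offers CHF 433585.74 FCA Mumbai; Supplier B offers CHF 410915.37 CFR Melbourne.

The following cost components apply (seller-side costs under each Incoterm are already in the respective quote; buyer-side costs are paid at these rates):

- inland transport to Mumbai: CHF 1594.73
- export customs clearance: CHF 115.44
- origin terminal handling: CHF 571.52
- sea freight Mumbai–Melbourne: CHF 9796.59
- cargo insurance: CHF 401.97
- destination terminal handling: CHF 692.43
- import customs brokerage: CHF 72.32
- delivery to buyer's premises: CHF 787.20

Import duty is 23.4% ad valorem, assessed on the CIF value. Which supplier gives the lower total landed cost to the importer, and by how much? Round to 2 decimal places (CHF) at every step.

Supplier A (FCA):
CIF value = FCA price + origin terminal + freight + insurance = 433585.74 + 571.52 + 9796.59 + 401.97 = 444355.82
Import duty = 444355.82 × 23.4% = 103979.26
Buyer bears (A): 571.52 + 9796.59 + 401.97 + 692.43 + 72.32 + 787.20 = 12322.03
Landed cost (A) = invoice 433585.74 + 12322.03 + duty 103979.26 = 549887.03
Supplier B (CFR):
CIF value = CFR price + insurance = 410915.37 + 401.97 = 411317.34
Import duty = 411317.34 × 23.4% = 96248.26
Buyer bears (B): 401.97 + 692.43 + 72.32 + 787.20 = 1953.92
Landed cost (B) = invoice 410915.37 + 1953.92 + duty 96248.26 = 509117.55
Difference = |549887.03 − 509117.55| = 40769.48

Supplier B is cheaper by CHF 40769.48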